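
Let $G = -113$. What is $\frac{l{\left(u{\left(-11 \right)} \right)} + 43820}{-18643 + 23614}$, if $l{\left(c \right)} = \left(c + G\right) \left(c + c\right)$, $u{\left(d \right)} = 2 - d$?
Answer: $\frac{13740}{1657} \approx 8.2921$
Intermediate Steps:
$l{\left(c \right)} = 2 c \left(-113 + c\right)$ ($l{\left(c \right)} = \left(c - 113\right) \left(c + c\right) = \left(-113 + c\right) 2 c = 2 c \left(-113 + c\right)$)
$\frac{l{\left(u{\left(-11 \right)} \right)} + 43820}{-18643 + 23614} = \frac{2 \left(2 - -11\right) \left(-113 + \left(2 - -11\right)\right) + 43820}{-18643 + 23614} = \frac{2 \left(2 + 11\right) \left(-113 + \left(2 + 11\right)\right) + 43820}{4971} = \left(2 \cdot 13 \left(-113 + 13\right) + 43820\right) \frac{1}{4971} = \left(2 \cdot 13 \left(-100\right) + 43820\right) \frac{1}{4971} = \left(-2600 + 43820\right) \frac{1}{4971} = 41220 \cdot \frac{1}{4971} = \frac{13740}{1657}$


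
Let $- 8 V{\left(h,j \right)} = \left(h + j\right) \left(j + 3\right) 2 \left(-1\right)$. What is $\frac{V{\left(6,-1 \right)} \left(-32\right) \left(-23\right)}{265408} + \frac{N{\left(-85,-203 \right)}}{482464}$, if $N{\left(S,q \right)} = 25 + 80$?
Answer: $\frac{14306275}{2000778208} \approx 0.0071504$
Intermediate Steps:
$N{\left(S,q \right)} = 105$
$V{\left(h,j \right)} = \frac{\left(3 + j\right) \left(h + j\right)}{4}$ ($V{\left(h,j \right)} = - \frac{\left(h + j\right) \left(j + 3\right) 2 \left(-1\right)}{8} = - \frac{\left(h + j\right) \left(3 + j\right) 2 \left(-1\right)}{8} = - \frac{\left(3 + j\right) \left(h + j\right) 2 \left(-1\right)}{8} = - \frac{2 \left(3 + j\right) \left(h + j\right) \left(-1\right)}{8} = - \frac{\left(-2\right) \left(3 + j\right) \left(h + j\right)}{8} = \frac{\left(3 + j\right) \left(h + j\right)}{4}$)
$\frac{V{\left(6,-1 \right)} \left(-32\right) \left(-23\right)}{265408} + \frac{N{\left(-85,-203 \right)}}{482464} = \frac{\left(\frac{\left(-1\right)^{2}}{4} + \frac{3}{4} \cdot 6 + \frac{3}{4} \left(-1\right) + \frac{1}{4} \cdot 6 \left(-1\right)\right) \left(-32\right) \left(-23\right)}{265408} + \frac{105}{482464} = \left(\frac{1}{4} \cdot 1 + \frac{9}{2} - \frac{3}{4} - \frac{3}{2}\right) \left(-32\right) \left(-23\right) \frac{1}{265408} + 105 \cdot \frac{1}{482464} = \left(\frac{1}{4} + \frac{9}{2} - \frac{3}{4} - \frac{3}{2}\right) \left(-32\right) \left(-23\right) \frac{1}{265408} + \frac{105}{482464} = \frac{5}{2} \left(-32\right) \left(-23\right) \frac{1}{265408} + \frac{105}{482464} = \left(-80\right) \left(-23\right) \frac{1}{265408} + \frac{105}{482464} = 1840 \cdot \frac{1}{265408} + \frac{105}{482464} = \frac{115}{16588} + \frac{105}{482464} = \frac{14306275}{2000778208}$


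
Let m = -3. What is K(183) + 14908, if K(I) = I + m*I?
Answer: 14542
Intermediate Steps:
K(I) = -2*I (K(I) = I - 3*I = -2*I)
K(183) + 14908 = -2*183 + 14908 = -366 + 14908 = 14542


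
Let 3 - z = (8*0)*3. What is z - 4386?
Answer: -4383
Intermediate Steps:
z = 3 (z = 3 - 8*0*3 = 3 - 0*3 = 3 - 1*0 = 3 + 0 = 3)
z - 4386 = 3 - 4386 = -4383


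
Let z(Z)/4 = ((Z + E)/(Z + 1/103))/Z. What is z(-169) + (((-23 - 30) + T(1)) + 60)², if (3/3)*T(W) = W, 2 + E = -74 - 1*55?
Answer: 31356616/490269 ≈ 63.958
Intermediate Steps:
E = -131 (E = -2 + (-74 - 1*55) = -2 + (-74 - 55) = -2 - 129 = -131)
T(W) = W
z(Z) = 4*(-131 + Z)/(Z*(1/103 + Z)) (z(Z) = 4*(((Z - 131)/(Z + 1/103))/Z) = 4*(((-131 + Z)/(Z + 1/103))/Z) = 4*(((-131 + Z)/(1/103 + Z))/Z) = 4*((-131 + Z)/(Z*(1/103 + Z))) = 4*(-131 + Z)/(Z*(1/103 + Z)))
z(-169) + (((-23 - 30) + T(1)) + 60)² = 412*(-131 - 169)/(-169*(1 + 103*(-169))) + (((-23 - 30) + 1) + 60)² = 412*(-1/169)*(-300)/(1 - 17407) + ((-53 + 1) + 60)² = 412*(-1/169)*(-300)/(-17406) + (-52 + 60)² = 412*(-1/169)*(-1/17406)*(-300) + 8² = -20600/490269 + 64 = 31356616/490269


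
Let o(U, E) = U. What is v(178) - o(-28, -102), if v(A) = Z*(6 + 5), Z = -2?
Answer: 6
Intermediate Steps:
v(A) = -22 (v(A) = -2*(6 + 5) = -2*11 = -22)
v(178) - o(-28, -102) = -22 - 1*(-28) = -22 + 28 = 6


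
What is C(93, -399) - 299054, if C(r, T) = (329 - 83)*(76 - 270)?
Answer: -346778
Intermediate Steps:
C(r, T) = -47724 (C(r, T) = 246*(-194) = -47724)
C(93, -399) - 299054 = -47724 - 299054 = -346778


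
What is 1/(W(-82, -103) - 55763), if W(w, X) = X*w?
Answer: -1/47317 ≈ -2.1134e-5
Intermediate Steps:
1/(W(-82, -103) - 55763) = 1/(-103*(-82) - 55763) = 1/(8446 - 55763) = 1/(-47317) = -1/47317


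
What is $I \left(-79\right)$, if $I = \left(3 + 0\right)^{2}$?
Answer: $-711$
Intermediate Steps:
$I = 9$ ($I = 3^{2} = 9$)
$I \left(-79\right) = 9 \left(-79\right) = -711$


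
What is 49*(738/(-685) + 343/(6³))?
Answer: 3701803/147960 ≈ 25.019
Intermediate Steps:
49*(738/(-685) + 343/(6³)) = 49*(738*(-1/685) + 343/216) = 49*(-738/685 + 343*(1/216)) = 49*(-738/685 + 343/216) = 49*(75547/147960) = 3701803/147960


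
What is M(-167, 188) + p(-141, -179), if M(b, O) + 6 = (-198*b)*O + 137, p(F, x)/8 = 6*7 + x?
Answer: 6215443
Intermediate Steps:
p(F, x) = 336 + 8*x (p(F, x) = 8*(6*7 + x) = 8*(42 + x) = 336 + 8*x)
M(b, O) = 131 - 198*O*b (M(b, O) = -6 + ((-198*b)*O + 137) = -6 + (-198*O*b + 137) = -6 + (137 - 198*O*b) = 131 - 198*O*b)
M(-167, 188) + p(-141, -179) = (131 - 198*188*(-167)) + (336 + 8*(-179)) = (131 + 6216408) + (336 - 1432) = 6216539 - 1096 = 6215443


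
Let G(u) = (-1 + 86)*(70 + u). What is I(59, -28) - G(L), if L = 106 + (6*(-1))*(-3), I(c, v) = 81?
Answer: -16409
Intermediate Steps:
L = 124 (L = 106 - 6*(-3) = 106 + 18 = 124)
G(u) = 5950 + 85*u (G(u) = 85*(70 + u) = 5950 + 85*u)
I(59, -28) - G(L) = 81 - (5950 + 85*124) = 81 - (5950 + 10540) = 81 - 1*16490 = 81 - 16490 = -16409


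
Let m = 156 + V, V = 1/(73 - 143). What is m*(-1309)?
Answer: -2041853/10 ≈ -2.0419e+5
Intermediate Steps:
V = -1/70 (V = 1/(-70) = -1/70 ≈ -0.014286)
m = 10919/70 (m = 156 - 1/70 = 10919/70 ≈ 155.99)
m*(-1309) = (10919/70)*(-1309) = -2041853/10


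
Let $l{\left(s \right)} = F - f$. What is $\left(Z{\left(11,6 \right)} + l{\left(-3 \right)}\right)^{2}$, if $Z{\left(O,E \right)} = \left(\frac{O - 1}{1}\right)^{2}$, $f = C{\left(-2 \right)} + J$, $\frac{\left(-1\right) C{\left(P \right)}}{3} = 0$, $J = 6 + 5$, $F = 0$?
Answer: $7921$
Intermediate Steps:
$J = 11$
$C{\left(P \right)} = 0$ ($C{\left(P \right)} = \left(-3\right) 0 = 0$)
$f = 11$ ($f = 0 + 11 = 11$)
$l{\left(s \right)} = -11$ ($l{\left(s \right)} = 0 - 11 = -11$)
$Z{\left(O,E \right)} = \left(-1 + O\right)^{2}$ ($Z{\left(O,E \right)} = \left(\left(-1 + O\right) 1\right)^{2} = \left(-1 + O\right)^{2}$)
$\left(Z{\left(11,6 \right)} + l{\left(-3 \right)}\right)^{2} = \left(\left(-1 + 11\right)^{2} - 11\right)^{2} = \left(10^{2} - 11\right)^{2} = \left(100 - 11\right)^{2} = 89^{2} = 7921$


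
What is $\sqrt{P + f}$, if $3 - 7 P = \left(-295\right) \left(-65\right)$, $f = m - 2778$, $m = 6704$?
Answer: $\frac{\sqrt{58170}}{7} \approx 34.455$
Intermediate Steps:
$f = 3926$ ($f = 6704 - 2778 = 3926$)
$P = - \frac{19172}{7}$ ($P = \frac{3}{7} - \frac{\left(-295\right) \left(-65\right)}{7} = \frac{3}{7} - \frac{19175}{7} = - \frac{19172}{7} \approx -2738.9$)
$\sqrt{P + f} = \sqrt{- \frac{19172}{7} + 3926} = \sqrt{\frac{8310}{7}} = \frac{\sqrt{58170}}{7}$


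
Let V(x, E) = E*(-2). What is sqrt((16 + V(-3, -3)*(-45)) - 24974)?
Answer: 2*I*sqrt(6307) ≈ 158.83*I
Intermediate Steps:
V(x, E) = -2*E
sqrt((16 + V(-3, -3)*(-45)) - 24974) = sqrt((16 - 2*(-3)*(-45)) - 24974) = sqrt((16 + 6*(-45)) - 24974) = sqrt((16 - 270) - 24974) = sqrt(-254 - 24974) = sqrt(-25228) = 2*I*sqrt(6307)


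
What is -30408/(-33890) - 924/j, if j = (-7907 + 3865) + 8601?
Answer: 53657856/77252255 ≈ 0.69458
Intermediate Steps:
j = 4559 (j = -4042 + 8601 = 4559)
-30408/(-33890) - 924/j = -30408/(-33890) - 924/4559 = -30408*(-1/33890) - 924*1/4559 = 15204/16945 - 924/4559 = 53657856/77252255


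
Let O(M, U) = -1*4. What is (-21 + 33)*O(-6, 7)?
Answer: -48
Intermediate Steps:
O(M, U) = -4
(-21 + 33)*O(-6, 7) = (-21 + 33)*(-4) = 12*(-4) = -48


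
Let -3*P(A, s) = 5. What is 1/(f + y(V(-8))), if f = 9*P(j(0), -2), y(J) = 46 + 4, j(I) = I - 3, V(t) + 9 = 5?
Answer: 1/35 ≈ 0.028571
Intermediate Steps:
V(t) = -4 (V(t) = -9 + 5 = -4)
j(I) = -3 + I
P(A, s) = -5/3 (P(A, s) = -⅓*5 = -5/3)
y(J) = 50
f = -15 (f = 9*(-5/3) = -15)
1/(f + y(V(-8))) = 1/(-15 + 50) = 1/35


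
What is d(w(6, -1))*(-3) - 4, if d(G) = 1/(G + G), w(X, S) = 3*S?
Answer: -7/2 ≈ -3.5000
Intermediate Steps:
d(G) = 1/(2*G)
d(w(6, -1))*(-3) - 4 = (1/(2*((3*(-1)))))*(-3) - 4 = ((½)/(-3))*(-3) - 4 = ((½)*(-⅓))*(-3) - 4 = -⅙*(-3) - 4 = ½ - 4 = -7/2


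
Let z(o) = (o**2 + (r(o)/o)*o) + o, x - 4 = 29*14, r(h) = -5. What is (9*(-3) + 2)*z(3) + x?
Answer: 235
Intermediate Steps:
x = 410 (x = 4 + 29*14 = 4 + 406 = 410)
z(o) = -5 + o + o**2 (z(o) = (o**2 + (-5/o)*o) + o = (o**2 - 5) + o = (-5 + o**2) + o = -5 + o + o**2)
(9*(-3) + 2)*z(3) + x = (9*(-3) + 2)*(-5 + 3 + 3**2) + 410 = (-27 + 2)*(-5 + 3 + 9) + 410 = -25*7 + 410 = -175 + 410 = 235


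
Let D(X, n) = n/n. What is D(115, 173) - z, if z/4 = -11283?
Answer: 45133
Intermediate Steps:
D(X, n) = 1
z = -45132 (z = 4*(-11283) = -45132)
D(115, 173) - z = 1 - 1*(-45132) = 1 + 45132 = 45133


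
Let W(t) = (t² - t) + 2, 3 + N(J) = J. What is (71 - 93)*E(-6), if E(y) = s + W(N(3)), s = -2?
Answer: 0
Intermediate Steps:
N(J) = -3 + J
W(t) = 2 + t² - t
E(y) = 0 (E(y) = -2 + (2 + (-3 + 3)² - (-3 + 3)) = -2 + (2 + 0² - 1*0) = -2 + (2 + 0 + 0) = -2 + 2 = 0)
(71 - 93)*E(-6) = (71 - 93)*0 = -22*0 = 0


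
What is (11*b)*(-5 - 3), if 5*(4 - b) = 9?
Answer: -968/5 ≈ -193.60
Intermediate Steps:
b = 11/5 (b = 4 - ⅕*9 = 4 - 9/5 = 11/5 ≈ 2.2000)
(11*b)*(-5 - 3) = (11*(11/5))*(-5 - 3) = (121/5)*(-8) = -968/5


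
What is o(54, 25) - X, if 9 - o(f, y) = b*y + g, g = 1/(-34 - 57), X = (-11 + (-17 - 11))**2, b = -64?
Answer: 8009/91 ≈ 88.011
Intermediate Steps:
X = 1521 (X = (-11 - 28)**2 = (-39)**2 = 1521)
g = -1/91 (g = 1/(-91) = -1/91 ≈ -0.010989)
o(f, y) = 820/91 + 64*y (o(f, y) = 9 - (-64*y - 1/91) = 9 - (-1/91 - 64*y) = 9 + (1/91 + 64*y) = 820/91 + 64*y)
o(54, 25) - X = (820/91 + 64*25) - 1*1521 = (820/91 + 1600) - 1521 = 146420/91 - 1521 = 8009/91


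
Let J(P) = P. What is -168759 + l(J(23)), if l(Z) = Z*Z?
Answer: -168230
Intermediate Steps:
l(Z) = Z²
-168759 + l(J(23)) = -168759 + 23² = -168759 + 529 = -168230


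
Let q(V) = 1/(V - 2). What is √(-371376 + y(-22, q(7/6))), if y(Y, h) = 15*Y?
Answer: I*√371706 ≈ 609.68*I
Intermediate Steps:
q(V) = 1/(-2 + V)
√(-371376 + y(-22, q(7/6))) = √(-371376 + 15*(-22)) = √(-371376 - 330) = √(-371706) = I*√371706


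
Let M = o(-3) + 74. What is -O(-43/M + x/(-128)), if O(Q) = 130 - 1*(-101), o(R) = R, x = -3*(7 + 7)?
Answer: -231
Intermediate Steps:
x = -42 (x = -3*14 = -42)
M = 71 (M = -3 + 74 = 71)
O(Q) = 231 (O(Q) = 130 + 101 = 231)
-O(-43/M + x/(-128)) = -1*231 = -231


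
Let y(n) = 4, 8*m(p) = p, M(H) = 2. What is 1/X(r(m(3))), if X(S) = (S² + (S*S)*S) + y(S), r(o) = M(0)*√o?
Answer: 44/215 - 6*√6/215 ≈ 0.13629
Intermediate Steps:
m(p) = p/8
r(o) = 2*√o
X(S) = 4 + S² + S³ (X(S) = (S² + (S*S)*S) + 4 = (S² + S²*S) + 4 = (S² + S³) + 4 = 4 + S² + S³)
1/X(r(m(3))) = 1/(4 + (2*√((⅛)*3))² + (2*√((⅛)*3))³) = 1/(4 + (2*√(3/8))² + (2*√(3/8))³) = 1/(4 + (2*(√6/4))² + (2*(√6/4))³) = 1/(4 + (√6/2)² + (√6/2)³) = 1/(4 + 3/2 + 3*√6/4) = 1/(11/2 + 3*√6/4)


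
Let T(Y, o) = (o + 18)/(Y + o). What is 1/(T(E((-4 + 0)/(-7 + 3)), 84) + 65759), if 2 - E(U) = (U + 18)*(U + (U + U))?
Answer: 29/1907113 ≈ 1.5206e-5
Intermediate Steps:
E(U) = 2 - 3*U*(18 + U) (E(U) = 2 - (U + 18)*(U + (U + U)) = 2 - (18 + U)*(U + 2*U) = 2 - (18 + U)*3*U = 2 - 3*U*(18 + U))
T(Y, o) = (18 + o)/(Y + o)
1/(T(E((-4 + 0)/(-7 + 3)), 84) + 65759) = 1/((18 + 84)/((2 - 54*(-4 + 0)/(-7 + 3) - 3*(-4 + 0)**2/(-7 + 3)**2) + 84) + 65759) = 1/(102/((2 - (-216)/(-4) - 3*1**2) + 84) + 65759) = 1/(102/((2 - (-216)*(-1)/4 - 3*(-4*(-1/4))**2) + 84) + 65759) = 1/(102/((2 - 54*1 - 3*1**2) + 84) + 65759) = 1/(102/((2 - 54 - 3*1) + 84) + 65759) = 1/(102/((2 - 54 - 3) + 84) + 65759) = 1/(102/(-55 + 84) + 65759) = 1/(102/29 + 65759) = 1/(1907113/29) = 29/1907113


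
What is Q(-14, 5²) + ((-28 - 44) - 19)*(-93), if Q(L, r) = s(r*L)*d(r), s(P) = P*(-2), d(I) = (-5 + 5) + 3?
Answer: 10563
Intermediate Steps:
d(I) = 3 (d(I) = 0 + 3 = 3)
s(P) = -2*P
Q(L, r) = -6*L*r (Q(L, r) = -2*r*L*3 = -2*L*r*3 = -6*L*r)
Q(-14, 5²) + ((-28 - 44) - 19)*(-93) = -6*(-14)*5² + ((-28 - 44) - 19)*(-93) = -6*(-14)*25 + (-72 - 19)*(-93) = 2100 - 91*(-93) = 2100 + 8463 = 10563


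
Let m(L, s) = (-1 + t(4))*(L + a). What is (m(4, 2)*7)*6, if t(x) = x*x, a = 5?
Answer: 5670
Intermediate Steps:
t(x) = x²
m(L, s) = 75 + 15*L (m(L, s) = (-1 + 4²)*(L + 5) = (-1 + 16)*(5 + L) = 15*(5 + L) = 75 + 15*L)
(m(4, 2)*7)*6 = ((75 + 15*4)*7)*6 = ((75 + 60)*7)*6 = (135*7)*6 = 945*6 = 5670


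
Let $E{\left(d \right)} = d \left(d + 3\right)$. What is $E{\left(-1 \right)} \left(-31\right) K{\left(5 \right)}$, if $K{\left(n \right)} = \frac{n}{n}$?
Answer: $62$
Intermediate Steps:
$K{\left(n \right)} = 1$
$E{\left(d \right)} = d \left(3 + d\right)$
$E{\left(-1 \right)} \left(-31\right) K{\left(5 \right)} = - (3 - 1) \left(-31\right) 1 = \left(-1\right) 2 \left(-31\right) 1 = \left(-2\right) \left(-31\right) 1 = 62 \cdot 1 = 62$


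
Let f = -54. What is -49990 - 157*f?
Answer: -41512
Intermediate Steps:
-49990 - 157*f = -49990 - 157*(-54) = -49990 + 8478 = -41512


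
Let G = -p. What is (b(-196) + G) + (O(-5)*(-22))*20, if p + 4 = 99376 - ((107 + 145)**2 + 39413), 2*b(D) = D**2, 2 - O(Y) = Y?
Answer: 19673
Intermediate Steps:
O(Y) = 2 - Y
b(D) = D**2/2
p = -3545 (p = -4 + (99376 - ((107 + 145)**2 + 39413)) = -4 + (99376 - (252**2 + 39413)) = -4 + (99376 - (63504 + 39413)) = -4 + (99376 - 1*102917) = -4 + (99376 - 102917) = -4 - 3541 = -3545)
G = 3545 (G = -1*(-3545) = 3545)
(b(-196) + G) + (O(-5)*(-22))*20 = ((1/2)*(-196)**2 + 3545) + ((2 - 1*(-5))*(-22))*20 = ((1/2)*38416 + 3545) + ((2 + 5)*(-22))*20 = (19208 + 3545) + (7*(-22))*20 = 22753 - 154*20 = 22753 - 3080 = 19673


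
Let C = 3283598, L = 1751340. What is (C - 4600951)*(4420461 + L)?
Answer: -8130440562753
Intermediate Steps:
(C - 4600951)*(4420461 + L) = (3283598 - 4600951)*(4420461 + 1751340) = -1317353*6171801 = -8130440562753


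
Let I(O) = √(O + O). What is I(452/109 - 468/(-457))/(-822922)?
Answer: -2*√1603829161/20496106793 ≈ -3.9079e-6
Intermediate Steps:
I(O) = √2*√O (I(O) = √(2*O) = √2*√O)
I(452/109 - 468/(-457))/(-822922) = (√2*√(452/109 - 468/(-457)))/(-822922) = (√2*√(452*(1/109) - 468*(-1/457)))*(-1/822922) = (√2*√(452/109 + 468/457))*(-1/822922) = (√2*√(257576/49813))*(-1/822922) = (√2*(2*√3207658322/49813))*(-1/822922) = (4*√1603829161/49813)*(-1/822922) = -2*√1603829161/20496106793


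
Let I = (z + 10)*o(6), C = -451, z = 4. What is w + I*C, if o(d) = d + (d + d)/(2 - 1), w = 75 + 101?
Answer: -113476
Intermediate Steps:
w = 176
o(d) = 3*d (o(d) = d + (2*d)/1 = d + (2*d)*1 = d + 2*d = 3*d)
I = 252 (I = (4 + 10)*(3*6) = 14*18 = 252)
w + I*C = 176 + 252*(-451) = 176 - 113652 = -113476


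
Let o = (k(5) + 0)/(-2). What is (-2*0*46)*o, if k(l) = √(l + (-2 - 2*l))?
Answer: 0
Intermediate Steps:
k(l) = √(-2 - l)
o = -I*√7/2 (o = (√(-2 - 1*5) + 0)/(-2) = (√(-2 - 5) + 0)*(-½) = (√(-7) + 0)*(-½) = (I*√7 + 0)*(-½) = (I*√7)*(-½) = -I*√7/2 ≈ -1.3229*I)
(-2*0*46)*o = (-2*0*46)*(-I*√7/2) = (0*46)*(-I*√7/2) = 0*(-I*√7/2) = 0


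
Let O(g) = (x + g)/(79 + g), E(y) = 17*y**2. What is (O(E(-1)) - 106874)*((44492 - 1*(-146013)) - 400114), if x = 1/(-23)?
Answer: 8243831209303/368 ≈ 2.2402e+10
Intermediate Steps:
x = -1/23 ≈ -0.043478
O(g) = (-1/23 + g)/(79 + g)
(O(E(-1)) - 106874)*((44492 - 1*(-146013)) - 400114) = ((-1/23 + 17*(-1)**2)/(79 + 17*(-1)**2) - 106874)*((44492 - 1*(-146013)) - 400114) = ((-1/23 + 17*1)/(79 + 17*1) - 106874)*((44492 + 146013) - 400114) = ((-1/23 + 17)/(79 + 17) - 106874)*(190505 - 400114) = ((390/23)/96 - 106874)*(-209609) = ((1/96)*(390/23) - 106874)*(-209609) = (65/368 - 106874)*(-209609) = -39329567/368*(-209609) = 8243831209303/368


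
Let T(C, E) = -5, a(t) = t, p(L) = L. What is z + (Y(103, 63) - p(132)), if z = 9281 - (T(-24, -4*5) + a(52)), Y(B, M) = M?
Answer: 9165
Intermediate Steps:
z = 9234 (z = 9281 - (-5 + 52) = 9281 - 1*47 = 9281 - 47 = 9234)
z + (Y(103, 63) - p(132)) = 9234 + (63 - 1*132) = 9234 + (63 - 132) = 9234 - 69 = 9165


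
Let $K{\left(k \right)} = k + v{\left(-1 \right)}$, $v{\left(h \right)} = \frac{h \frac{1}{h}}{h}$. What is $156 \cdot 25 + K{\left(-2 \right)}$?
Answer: $3897$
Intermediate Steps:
$v{\left(h \right)} = \frac{1}{h}$ ($v{\left(h \right)} = 1 \frac{1}{h} = \frac{1}{h}$)
$K{\left(k \right)} = -1 + k$ ($K{\left(k \right)} = k + \frac{1}{-1} = k - 1 = -1 + k$)
$156 \cdot 25 + K{\left(-2 \right)} = 156 \cdot 25 - 3 = 3900 - 3 = 3897$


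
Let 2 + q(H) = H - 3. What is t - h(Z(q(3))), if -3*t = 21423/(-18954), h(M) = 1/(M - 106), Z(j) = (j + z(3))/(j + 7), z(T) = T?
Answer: 3872359/10026666 ≈ 0.38621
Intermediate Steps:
q(H) = -5 + H (q(H) = -2 + (H - 3) = -2 + (-3 + H) = -5 + H)
Z(j) = (3 + j)/(7 + j) (Z(j) = (j + 3)/(j + 7) = (3 + j)/(7 + j))
h(M) = 1/(-106 + M)
t = 7141/18954 (t = -7141/(-18954) = -7141*(-1)/18954 = -⅓*(-7141/6318) = 7141/18954 ≈ 0.37675)
t - h(Z(q(3))) = 7141/18954 - 1/(-106 + (3 + (-5 + 3))/(7 + (-5 + 3))) = 7141/18954 - 1/(-106 + (3 - 2)/(7 - 2)) = 7141/18954 - 1/(-106 + 1/5) = 7141/18954 - 1/(-106 + (⅕)*1) = 7141/18954 - 1/(-106 + ⅕) = 7141/18954 - 1/(-529/5) = 7141/18954 - 1*(-5/529) = 7141/18954 + 5/529 = 3872359/10026666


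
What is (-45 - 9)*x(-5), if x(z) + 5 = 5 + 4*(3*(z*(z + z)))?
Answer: -32400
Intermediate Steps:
x(z) = 24*z² (x(z) = -5 + (5 + 4*(3*(z*(z + z)))) = -5 + (5 + 4*(3*(z*(2*z)))) = -5 + (5 + 4*(3*(2*z²))) = -5 + (5 + 4*(6*z²)) = -5 + (5 + 24*z²) = 24*z²)
(-45 - 9)*x(-5) = (-45 - 9)*(24*(-5)²) = -1296*25 = -54*600 = -32400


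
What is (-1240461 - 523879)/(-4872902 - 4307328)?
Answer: 9286/48317 ≈ 0.19219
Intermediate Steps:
(-1240461 - 523879)/(-4872902 - 4307328) = -1764340/(-9180230) = -1764340*(-1/9180230) = 9286/48317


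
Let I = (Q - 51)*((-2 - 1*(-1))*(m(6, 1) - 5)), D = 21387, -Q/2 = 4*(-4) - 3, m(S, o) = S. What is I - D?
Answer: -21374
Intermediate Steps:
Q = 38 (Q = -2*(4*(-4) - 3) = -2*(-16 - 3) = -2*(-19) = 38)
I = 13 (I = (38 - 51)*((-2 - 1*(-1))*(6 - 5)) = -13*(-2 + 1) = -(-13) = -13*(-1) = 13)
I - D = 13 - 1*21387 = 13 - 21387 = -21374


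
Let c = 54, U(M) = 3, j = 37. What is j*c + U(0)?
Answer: 2001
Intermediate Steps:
j*c + U(0) = 37*54 + 3 = 1998 + 3 = 2001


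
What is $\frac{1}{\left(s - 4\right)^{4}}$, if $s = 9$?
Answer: $\frac{1}{625} \approx 0.0016$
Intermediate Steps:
$\frac{1}{\left(s - 4\right)^{4}} = \frac{1}{\left(9 - 4\right)^{4}} = \frac{1}{5^{4}} = \frac{1}{625}$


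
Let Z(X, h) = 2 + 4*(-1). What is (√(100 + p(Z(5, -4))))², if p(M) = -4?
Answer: 96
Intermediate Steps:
Z(X, h) = -2 (Z(X, h) = 2 - 4 = -2)
(√(100 + p(Z(5, -4))))² = (√(100 - 4))² = (√96)² = (4*√6)² = 96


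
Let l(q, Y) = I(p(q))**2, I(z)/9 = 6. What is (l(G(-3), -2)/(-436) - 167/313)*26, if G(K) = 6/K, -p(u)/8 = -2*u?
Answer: -6405880/34117 ≈ -187.76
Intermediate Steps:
p(u) = 16*u (p(u) = -(-16)*u = 16*u)
I(z) = 54 (I(z) = 9*6 = 54)
l(q, Y) = 2916 (l(q, Y) = 54**2 = 2916)
(l(G(-3), -2)/(-436) - 167/313)*26 = (2916/(-436) - 167/313)*26 = (2916*(-1/436) - 167*1/313)*26 = (-729/109 - 167/313)*26 = -246380/34117*26 = -6405880/34117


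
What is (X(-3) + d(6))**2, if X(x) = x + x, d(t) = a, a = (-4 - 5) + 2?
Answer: 169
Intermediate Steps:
a = -7 (a = -9 + 2 = -7)
d(t) = -7
X(x) = 2*x
(X(-3) + d(6))**2 = (2*(-3) - 7)**2 = (-6 - 7)**2 = (-13)**2 = 169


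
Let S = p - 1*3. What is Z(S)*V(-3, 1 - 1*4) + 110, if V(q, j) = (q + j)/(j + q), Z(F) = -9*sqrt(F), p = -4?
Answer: 110 - 9*I*sqrt(7) ≈ 110.0 - 23.812*I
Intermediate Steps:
S = -7 (S = -4 - 1*3 = -4 - 3 = -7)
V(q, j) = 1 (V(q, j) = (j + q)/(j + q) = 1)
Z(S)*V(-3, 1 - 1*4) + 110 = -9*I*sqrt(7)*1 + 110 = -9*I*sqrt(7) + 110 = 110 - 9*I*sqrt(7)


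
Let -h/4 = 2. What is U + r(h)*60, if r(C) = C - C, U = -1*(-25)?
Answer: 25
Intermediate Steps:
h = -8 (h = -4*2 = -8)
U = 25
r(C) = 0
U + r(h)*60 = 25 + 0*60 = 25 + 0 = 25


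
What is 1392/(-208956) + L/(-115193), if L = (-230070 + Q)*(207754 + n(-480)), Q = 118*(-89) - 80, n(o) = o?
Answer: 868576144447236/2005855709 ≈ 4.3302e+5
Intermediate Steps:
Q = -10582 (Q = -10502 - 80 = -10582)
L = -49880902648 (L = (-230070 - 10582)*(207754 - 480) = -240652*207274 = -49880902648)
1392/(-208956) + L/(-115193) = 1392/(-208956) - 49880902648/(-115193) = 1392*(-1/208956) - 49880902648*(-1/115193) = -116/17413 + 49880902648/115193 = 868576144447236/2005855709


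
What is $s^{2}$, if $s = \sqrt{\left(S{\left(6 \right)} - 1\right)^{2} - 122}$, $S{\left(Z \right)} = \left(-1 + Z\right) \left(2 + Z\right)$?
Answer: $1399$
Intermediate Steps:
$s = \sqrt{1399}$ ($s = \sqrt{\left(\left(-2 + 6 + 6^{2}\right) - 1\right)^{2} - 122} = \sqrt{\left(\left(-2 + 6 + 36\right) - 1\right)^{2} - 122} = \sqrt{\left(40 - 1\right)^{2} - 122} = \sqrt{39^{2} - 122} = \sqrt{1521 - 122} = \sqrt{1399} \approx 37.403$)
$s^{2} = \left(\sqrt{1399}\right)^{2} = 1399$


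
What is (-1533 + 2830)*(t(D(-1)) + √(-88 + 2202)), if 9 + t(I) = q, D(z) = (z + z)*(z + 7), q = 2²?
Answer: -6485 + 1297*√2114 ≈ 53149.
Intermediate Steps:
q = 4
D(z) = 2*z*(7 + z) (D(z) = (2*z)*(7 + z) = 2*z*(7 + z))
t(I) = -5 (t(I) = -9 + 4 = -5)
(-1533 + 2830)*(t(D(-1)) + √(-88 + 2202)) = (-1533 + 2830)*(-5 + √(-88 + 2202)) = 1297*(-5 + √2114) = -6485 + 1297*√2114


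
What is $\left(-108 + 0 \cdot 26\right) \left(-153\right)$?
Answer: $16524$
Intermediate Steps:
$\left(-108 + 0 \cdot 26\right) \left(-153\right) = \left(-108 + 0\right) \left(-153\right) = \left(-108\right) \left(-153\right) = 16524$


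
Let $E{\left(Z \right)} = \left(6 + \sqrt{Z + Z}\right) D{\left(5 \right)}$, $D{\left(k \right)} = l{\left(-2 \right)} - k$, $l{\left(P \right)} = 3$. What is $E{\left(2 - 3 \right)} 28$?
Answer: $-336 - 56 i \sqrt{2} \approx -336.0 - 79.196 i$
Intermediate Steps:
$D{\left(k \right)} = 3 - k$
$E{\left(Z \right)} = -12 - 2 \sqrt{2} \sqrt{Z}$ ($E{\left(Z \right)} = \left(6 + \sqrt{Z + Z}\right) \left(3 - 5\right) = \left(6 + \sqrt{2 Z}\right) \left(3 - 5\right) = \left(6 + \sqrt{2} \sqrt{Z}\right) \left(-2\right) = -12 - 2 \sqrt{2} \sqrt{Z}$)
$E{\left(2 - 3 \right)} 28 = \left(-12 - 2 \sqrt{2} \sqrt{2 - 3}\right) 28 = \left(-12 - 2 \sqrt{2} \sqrt{-1}\right) 28 = \left(-12 - 2 \sqrt{2} i\right) 28 = \left(-12 - 2 i \sqrt{2}\right) 28 = -336 - 56 i \sqrt{2}$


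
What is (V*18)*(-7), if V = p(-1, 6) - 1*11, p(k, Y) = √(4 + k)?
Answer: 1386 - 126*√3 ≈ 1167.8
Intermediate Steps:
V = -11 + √3 (V = √(4 - 1) - 1*11 = √3 - 11 = -11 + √3 ≈ -9.2679)
(V*18)*(-7) = ((-11 + √3)*18)*(-7) = (-198 + 18*√3)*(-7) = 1386 - 126*√3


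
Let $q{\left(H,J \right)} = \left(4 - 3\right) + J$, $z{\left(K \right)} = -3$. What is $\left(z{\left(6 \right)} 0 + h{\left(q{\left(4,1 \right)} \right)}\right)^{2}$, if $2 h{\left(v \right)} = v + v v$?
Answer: $9$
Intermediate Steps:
$q{\left(H,J \right)} = 1 + J$
$h{\left(v \right)} = \frac{v}{2} + \frac{v^{2}}{2}$ ($h{\left(v \right)} = \frac{v + v v}{2} = \frac{v + v^{2}}{2} = \frac{v}{2} + \frac{v^{2}}{2}$)
$\left(z{\left(6 \right)} 0 + h{\left(q{\left(4,1 \right)} \right)}\right)^{2} = \left(\left(-3\right) 0 + \frac{\left(1 + 1\right) \left(1 + \left(1 + 1\right)\right)}{2}\right)^{2} = \left(0 + \frac{1}{2} \cdot 2 \left(1 + 2\right)\right)^{2} = \left(0 + \frac{1}{2} \cdot 2 \cdot 3\right)^{2} = \left(0 + 3\right)^{2} = 3^{2} = 9$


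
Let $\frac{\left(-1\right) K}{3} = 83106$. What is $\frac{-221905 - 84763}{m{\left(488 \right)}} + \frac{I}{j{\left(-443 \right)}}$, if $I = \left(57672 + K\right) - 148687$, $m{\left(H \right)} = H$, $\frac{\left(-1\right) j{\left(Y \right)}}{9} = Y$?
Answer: $- \frac{347191955}{486414} \approx -713.78$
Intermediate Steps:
$j{\left(Y \right)} = - 9 Y$
$K = -249318$ ($K = \left(-3\right) 83106 = -249318$)
$I = -340333$ ($I = \left(57672 - 249318\right) - 148687 = -191646 - 148687 = -340333$)
$\frac{-221905 - 84763}{m{\left(488 \right)}} + \frac{I}{j{\left(-443 \right)}} = \frac{-221905 - 84763}{488} - \frac{340333}{\left(-9\right) \left(-443\right)} = \left(-221905 - 84763\right) \frac{1}{488} - \frac{340333}{3987} = \left(-306668\right) \frac{1}{488} - \frac{340333}{3987} = - \frac{76667}{122} - \frac{340333}{3987} = - \frac{347191955}{486414}$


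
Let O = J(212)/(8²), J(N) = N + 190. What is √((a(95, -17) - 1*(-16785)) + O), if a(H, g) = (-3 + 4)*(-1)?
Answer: 733*√2/8 ≈ 129.58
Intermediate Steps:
J(N) = 190 + N
a(H, g) = -1 (a(H, g) = 1*(-1) = -1)
O = 201/32 (O = (190 + 212)/(8²) = 402/64 = 402*(1/64) = 201/32 ≈ 6.2813)
√((a(95, -17) - 1*(-16785)) + O) = √((-1 - 1*(-16785)) + 201/32) = √((-1 + 16785) + 201/32) = √(16784 + 201/32) = √(537289/32) = 733*√2/8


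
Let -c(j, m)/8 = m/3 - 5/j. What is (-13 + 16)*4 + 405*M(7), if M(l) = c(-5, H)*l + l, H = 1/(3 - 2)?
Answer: -27393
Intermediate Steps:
H = 1 (H = 1/1 = 1)
c(j, m) = 40/j - 8*m/3 (c(j, m) = -8*(m/3 - 5/j) = -8*(-5/j + m/3) = 40/j - 8*m/3)
M(l) = -29*l/3 (M(l) = (40/(-5) - 8/3*1)*l + l = (40*(-⅕) - 8/3)*l + l = (-8 - 8/3)*l + l = -32*l/3 + l = -29*l/3)
(-13 + 16)*4 + 405*M(7) = (-13 + 16)*4 + 405*(-29/3*7) = 3*4 + 405*(-203/3) = 12 - 27405 = -27393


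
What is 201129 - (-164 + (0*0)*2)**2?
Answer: 174233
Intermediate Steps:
201129 - (-164 + (0*0)*2)**2 = 201129 - (-164 + 0*2)**2 = 201129 - (-164 + 0)**2 = 201129 - 1*(-164)**2 = 201129 - 1*26896 = 201129 - 26896 = 174233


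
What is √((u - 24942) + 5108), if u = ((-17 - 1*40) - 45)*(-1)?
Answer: 2*I*√4933 ≈ 140.47*I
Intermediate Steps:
u = 102 (u = ((-17 - 40) - 45)*(-1) = (-57 - 45)*(-1) = -102*(-1) = 102)
√((u - 24942) + 5108) = √((102 - 24942) + 5108) = √(-24840 + 5108) = √(-19732) = 2*I*√4933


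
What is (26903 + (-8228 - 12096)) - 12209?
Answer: -5630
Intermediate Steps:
(26903 + (-8228 - 12096)) - 12209 = (26903 - 20324) - 12209 = 6579 - 12209 = -5630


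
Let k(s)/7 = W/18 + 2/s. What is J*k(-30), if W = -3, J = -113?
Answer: 5537/30 ≈ 184.57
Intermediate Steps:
k(s) = -7/6 + 14/s (k(s) = 7*(-3/18 + 2/s) = 7*(-3*1/18 + 2/s) = 7*(-1/6 + 2/s) = -7/6 + 14/s)
J*k(-30) = -113*(-7/6 + 14/(-30)) = -113*(-7/6 + 14*(-1/30)) = -113*(-7/6 - 7/15) = -113*(-49/30) = 5537/30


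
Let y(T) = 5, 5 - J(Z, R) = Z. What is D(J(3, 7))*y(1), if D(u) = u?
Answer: 10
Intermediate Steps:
J(Z, R) = 5 - Z
D(J(3, 7))*y(1) = (5 - 1*3)*5 = (5 - 3)*5 = 2*5 = 10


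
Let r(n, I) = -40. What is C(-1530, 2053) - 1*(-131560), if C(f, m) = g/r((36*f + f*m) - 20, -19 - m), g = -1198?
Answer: 2631799/20 ≈ 1.3159e+5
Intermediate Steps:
C(f, m) = 599/20 (C(f, m) = -1198/(-40) = -1198*(-1/40) = 599/20)
C(-1530, 2053) - 1*(-131560) = 599/20 - 1*(-131560) = 599/20 + 131560 = 2631799/20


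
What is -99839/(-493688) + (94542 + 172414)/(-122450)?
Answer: -59783844089/30226047800 ≈ -1.9779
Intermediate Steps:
-99839/(-493688) + (94542 + 172414)/(-122450) = -99839*(-1/493688) + 266956*(-1/122450) = 99839/493688 - 133478/61225 = -59783844089/30226047800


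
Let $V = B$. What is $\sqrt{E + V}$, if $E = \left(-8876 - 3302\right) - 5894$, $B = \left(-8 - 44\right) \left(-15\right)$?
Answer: $2 i \sqrt{4323} \approx 131.5 i$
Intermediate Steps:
$B = 780$ ($B = \left(-52\right) \left(-15\right) = 780$)
$E = -18072$ ($E = -12178 - 5894 = -18072$)
$V = 780$
$\sqrt{E + V} = \sqrt{-18072 + 780} = \sqrt{-17292} = 2 i \sqrt{4323}$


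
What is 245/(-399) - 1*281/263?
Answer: -25222/14991 ≈ -1.6825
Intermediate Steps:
245/(-399) - 1*281/263 = 245*(-1/399) - 281*1/263 = -35/57 - 281/263 = -25222/14991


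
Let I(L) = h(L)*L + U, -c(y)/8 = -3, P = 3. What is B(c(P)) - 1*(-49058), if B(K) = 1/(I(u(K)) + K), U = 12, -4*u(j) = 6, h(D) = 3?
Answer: 3090656/63 ≈ 49058.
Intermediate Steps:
c(y) = 24 (c(y) = -8*(-3) = 24)
u(j) = -3/2 (u(j) = -¼*6 = -3/2)
I(L) = 12 + 3*L (I(L) = 3*L + 12 = 12 + 3*L)
B(K) = 1/(15/2 + K) (B(K) = 1/((12 + 3*(-3/2)) + K) = 1/((12 - 9/2) + K) = 1/(15/2 + K))
B(c(P)) - 1*(-49058) = 2/(15 + 2*24) - 1*(-49058) = 2/(15 + 48) + 49058 = 2/63 + 49058 = 3090656/63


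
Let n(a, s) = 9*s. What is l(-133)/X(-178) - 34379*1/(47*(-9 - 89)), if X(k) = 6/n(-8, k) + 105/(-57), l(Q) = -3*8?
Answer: 220678667/10782646 ≈ 20.466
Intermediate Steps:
l(Q) = -24
X(k) = -35/19 + 2/(3*k) (X(k) = 6/((9*k)) + 105/(-57) = 6*(1/(9*k)) + 105*(-1/57) = 2/(3*k) - 35/19 = -35/19 + 2/(3*k))
l(-133)/X(-178) - 34379*1/(47*(-9 - 89)) = -24*(-10146/(38 - 105*(-178))) - 34379*1/(47*(-9 - 89)) = -24*(-10146/(38 + 18690)) - 34379/((-98*47)) = -24/((1/57)*(-1/178)*18728) - 34379/(-4606) = -24/(-9364/5073) - 34379*(-1/4606) = -24*(-5073/9364) + 34379/4606 = 30438/2341 + 34379/4606 = 220678667/10782646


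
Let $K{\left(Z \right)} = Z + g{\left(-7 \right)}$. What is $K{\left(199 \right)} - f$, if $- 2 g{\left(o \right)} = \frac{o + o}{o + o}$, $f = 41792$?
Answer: $- \frac{83187}{2} \approx -41594.0$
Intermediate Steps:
$g{\left(o \right)} = - \frac{1}{2}$ ($g{\left(o \right)} = - \frac{\left(o + o\right) \frac{1}{o + o}}{2} = - \frac{2 o \frac{1}{2 o}}{2} = \left(- \frac{1}{2}\right) 1 = - \frac{1}{2}$)
$K{\left(Z \right)} = - \frac{1}{2} + Z$ ($K{\left(Z \right)} = Z - \frac{1}{2} = - \frac{1}{2} + Z$)
$K{\left(199 \right)} - f = \left(- \frac{1}{2} + 199\right) - 41792 = \frac{397}{2} - 41792 = - \frac{83187}{2}$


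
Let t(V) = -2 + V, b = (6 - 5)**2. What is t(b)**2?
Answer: 1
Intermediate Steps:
b = 1 (b = 1**2 = 1)
t(b)**2 = (-2 + 1)**2 = (-1)**2 = 1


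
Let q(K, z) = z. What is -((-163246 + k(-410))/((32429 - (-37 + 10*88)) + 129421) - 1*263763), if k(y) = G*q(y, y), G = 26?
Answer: 42467863247/161007 ≈ 2.6376e+5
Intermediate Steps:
k(y) = 26*y
-((-163246 + k(-410))/((32429 - (-37 + 10*88)) + 129421) - 1*263763) = -((-163246 + 26*(-410))/((32429 - (-37 + 10*88)) + 129421) - 1*263763) = -((-163246 - 10660)/((32429 - (-37 + 880)) + 129421) - 263763) = -(-173906/((32429 - 1*843) + 129421) - 263763) = -(-173906/((32429 - 843) + 129421) - 263763) = -(-173906/(31586 + 129421) - 263763) = -(-173906/161007 - 263763) = -1*(-42467863247/161007) = 42467863247/161007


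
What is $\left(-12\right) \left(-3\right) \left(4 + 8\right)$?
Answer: $432$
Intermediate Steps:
$\left(-12\right) \left(-3\right) \left(4 + 8\right) = 36 \cdot 12 = 432$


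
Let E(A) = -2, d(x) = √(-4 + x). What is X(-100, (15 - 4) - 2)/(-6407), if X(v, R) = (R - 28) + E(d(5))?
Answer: 21/6407 ≈ 0.0032777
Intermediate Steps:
X(v, R) = -30 + R (X(v, R) = (R - 28) - 2 = (-28 + R) - 2 = -30 + R)
X(-100, (15 - 4) - 2)/(-6407) = (-30 + ((15 - 4) - 2))/(-6407) = (-30 + (11 - 2))*(-1/6407) = (-30 + 9)*(-1/6407) = -21*(-1/6407) = 21/6407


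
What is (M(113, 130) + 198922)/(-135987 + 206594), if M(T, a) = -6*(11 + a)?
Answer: 198076/70607 ≈ 2.8053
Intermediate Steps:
M(T, a) = -66 - 6*a
(M(113, 130) + 198922)/(-135987 + 206594) = ((-66 - 6*130) + 198922)/(-135987 + 206594) = ((-66 - 780) + 198922)/70607 = (-846 + 198922)*(1/70607) = 198076*(1/70607) = 198076/70607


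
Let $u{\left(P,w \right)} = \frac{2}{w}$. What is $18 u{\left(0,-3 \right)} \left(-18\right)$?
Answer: $216$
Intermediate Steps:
$18 u{\left(0,-3 \right)} \left(-18\right) = 18 \frac{2}{-3} \left(-18\right) = 18 \cdot 2 \left(- \frac{1}{3}\right) \left(-18\right) = 18 \left(- \frac{2}{3}\right) \left(-18\right) = \left(-12\right) \left(-18\right) = 216$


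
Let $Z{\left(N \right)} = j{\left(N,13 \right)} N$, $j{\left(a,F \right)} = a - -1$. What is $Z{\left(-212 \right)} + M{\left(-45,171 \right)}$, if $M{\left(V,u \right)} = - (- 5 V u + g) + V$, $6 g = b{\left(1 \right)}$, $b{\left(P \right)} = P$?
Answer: $\frac{37271}{6} \approx 6211.8$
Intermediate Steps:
$g = \frac{1}{6}$ ($g = \frac{1}{6} \cdot 1 = \frac{1}{6} \approx 0.16667$)
$j{\left(a,F \right)} = 1 + a$ ($j{\left(a,F \right)} = a + 1 = 1 + a$)
$M{\left(V,u \right)} = - \frac{1}{6} + V + 5 V u$ ($M{\left(V,u \right)} = - (- 5 V u + \frac{1}{6}) + V = - (\frac{1}{6} - 5 V u) + V = \left(- \frac{1}{6} + 5 V u\right) + V = - \frac{1}{6} + V + 5 V u$)
$Z{\left(N \right)} = N \left(1 + N\right)$ ($Z{\left(N \right)} = \left(1 + N\right) N = N \left(1 + N\right)$)
$Z{\left(-212 \right)} + M{\left(-45,171 \right)} = - 212 \left(1 - 212\right) - \left(\frac{271}{6} + 38475\right) = \left(-212\right) \left(-211\right) - \frac{231121}{6} = 44732 - \frac{231121}{6} = \frac{37271}{6}$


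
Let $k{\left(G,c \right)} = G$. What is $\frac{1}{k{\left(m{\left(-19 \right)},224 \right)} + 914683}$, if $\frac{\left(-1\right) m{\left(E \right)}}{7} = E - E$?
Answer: $\frac{1}{914683} \approx 1.0933 \cdot 10^{-6}$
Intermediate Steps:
$m{\left(E \right)} = 0$ ($m{\left(E \right)} = - 7 \left(E - E\right) = \left(-7\right) 0 = 0$)
$\frac{1}{k{\left(m{\left(-19 \right)},224 \right)} + 914683} = \frac{1}{0 + 914683} = \frac{1}{914683}$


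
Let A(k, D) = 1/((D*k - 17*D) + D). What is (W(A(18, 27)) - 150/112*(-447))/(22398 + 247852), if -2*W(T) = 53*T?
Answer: 904433/408618000 ≈ 0.0022134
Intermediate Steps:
A(k, D) = 1/(-16*D + D*k) (A(k, D) = 1/((-17*D + D*k) + D) = 1/(-16*D + D*k))
W(T) = -53*T/2
(W(A(18, 27)) - 150/112*(-447))/(22398 + 247852) = (-53/(2*27*(-16 + 18)) - 150/112*(-447))/(22398 + 247852) = (-53/(54*2) - 150*1/112*(-447))/270250 = (-53/(54*2) - 75/56*(-447))*(1/270250) = (-53/2*1/54 + 33525/56)*(1/270250) = (-53/108 + 33525/56)*(1/270250) = (904433/1512)*(1/270250) = 904433/408618000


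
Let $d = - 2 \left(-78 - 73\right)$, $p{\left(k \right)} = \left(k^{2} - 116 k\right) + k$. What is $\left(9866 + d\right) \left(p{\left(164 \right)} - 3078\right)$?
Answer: $50412944$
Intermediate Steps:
$p{\left(k \right)} = k^{2} - 115 k$
$d = 302$ ($d = \left(-2\right) \left(-151\right) = 302$)
$\left(9866 + d\right) \left(p{\left(164 \right)} - 3078\right) = \left(9866 + 302\right) \left(164 \left(-115 + 164\right) - 3078\right) = 10168 \left(164 \cdot 49 - 3078\right) = 10168 \left(8036 - 3078\right) = 10168 \cdot 4958 = 50412944$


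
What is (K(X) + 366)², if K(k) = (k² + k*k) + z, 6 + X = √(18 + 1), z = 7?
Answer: 244233 - 23184*√19 ≈ 1.4318e+5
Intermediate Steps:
X = -6 + √19 (X = -6 + √(18 + 1) = -6 + √19 ≈ -1.6411)
K(k) = 7 + 2*k² (K(k) = (k² + k*k) + 7 = (k² + k²) + 7 = 2*k² + 7 = 7 + 2*k²)
(K(X) + 366)² = ((7 + 2*(-6 + √19)²) + 366)² = (373 + 2*(-6 + √19)²)²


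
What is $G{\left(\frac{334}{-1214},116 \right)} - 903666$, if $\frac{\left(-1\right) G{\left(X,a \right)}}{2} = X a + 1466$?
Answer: $- \frac{550266242}{607} \approx -9.0653 \cdot 10^{5}$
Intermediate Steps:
$G{\left(X,a \right)} = -2932 - 2 X a$ ($G{\left(X,a \right)} = - 2 \left(X a + 1466\right) = - 2 \left(1466 + X a\right) = -2932 - 2 X a$)
$G{\left(\frac{334}{-1214},116 \right)} - 903666 = \left(-2932 - 2 \frac{334}{-1214} \cdot 116\right) - 903666 = \left(-2932 - 2 \cdot 334 \left(- \frac{1}{1214}\right) 116\right) - 903666 = \left(-2932 - \left(- \frac{334}{607}\right) 116\right) - 903666 = \left(-2932 + \frac{38744}{607}\right) - 903666 = - \frac{1740980}{607} - 903666 = - \frac{550266242}{607}$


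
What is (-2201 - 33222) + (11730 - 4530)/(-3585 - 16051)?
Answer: -173893307/4909 ≈ -35423.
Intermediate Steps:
(-2201 - 33222) + (11730 - 4530)/(-3585 - 16051) = -35423 + 7200/(-19636) = -35423 + 7200*(-1/19636) = -35423 - 1800/4909 = -173893307/4909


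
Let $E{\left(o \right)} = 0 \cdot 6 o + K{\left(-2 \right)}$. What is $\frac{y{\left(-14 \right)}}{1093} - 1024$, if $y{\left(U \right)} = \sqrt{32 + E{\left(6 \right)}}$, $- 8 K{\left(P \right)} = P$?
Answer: $-1024 + \frac{\sqrt{129}}{2186} \approx -1024.0$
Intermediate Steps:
$K{\left(P \right)} = - \frac{P}{8}$
$E{\left(o \right)} = \frac{1}{4}$ ($E{\left(o \right)} = 0 \cdot 6 o - - \frac{1}{4} = 0 o + \frac{1}{4} = 0 + \frac{1}{4} = \frac{1}{4}$)
$y{\left(U \right)} = \frac{\sqrt{129}}{2}$ ($y{\left(U \right)} = \sqrt{32 + \frac{1}{4}} = \sqrt{\frac{129}{4}} = \frac{\sqrt{129}}{2}$)
$\frac{y{\left(-14 \right)}}{1093} - 1024 = \frac{\frac{1}{2} \sqrt{129}}{1093} - 1024 = \frac{\sqrt{129}}{2} \cdot \frac{1}{1093} - 1024 = \frac{\sqrt{129}}{2186} - 1024 = -1024 + \frac{\sqrt{129}}{2186}$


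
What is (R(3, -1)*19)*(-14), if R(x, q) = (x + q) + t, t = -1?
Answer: -266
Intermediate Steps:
R(x, q) = -1 + q + x (R(x, q) = (x + q) - 1 = (q + x) - 1 = -1 + q + x)
(R(3, -1)*19)*(-14) = ((-1 - 1 + 3)*19)*(-14) = (1*19)*(-14) = 19*(-14) = -266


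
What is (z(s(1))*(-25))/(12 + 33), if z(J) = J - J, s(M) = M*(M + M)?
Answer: 0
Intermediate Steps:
s(M) = 2*M² (s(M) = M*(2*M) = 2*M²)
z(J) = 0
(z(s(1))*(-25))/(12 + 33) = (0*(-25))/(12 + 33) = 0/45 = 0*(1/45) = 0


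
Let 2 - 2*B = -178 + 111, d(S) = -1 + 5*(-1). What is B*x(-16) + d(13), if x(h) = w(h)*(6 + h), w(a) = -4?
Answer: 1374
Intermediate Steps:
d(S) = -6 (d(S) = -1 - 5 = -6)
B = 69/2 (B = 1 - (-178 + 111)/2 = 1 - 1/2*(-67) = 1 + 67/2 = 69/2 ≈ 34.500)
x(h) = -24 - 4*h (x(h) = -4*(6 + h) = -24 - 4*h)
B*x(-16) + d(13) = 69*(-24 - 4*(-16))/2 - 6 = 69*(-24 + 64)/2 - 6 = (69/2)*40 - 6 = 1380 - 6 = 1374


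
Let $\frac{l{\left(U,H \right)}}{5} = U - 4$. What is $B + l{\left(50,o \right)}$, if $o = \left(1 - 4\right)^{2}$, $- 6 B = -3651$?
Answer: $\frac{1677}{2} \approx 838.5$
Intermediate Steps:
$B = \frac{1217}{2}$ ($B = \left(- \frac{1}{6}\right) \left(-3651\right) = \frac{1217}{2} \approx 608.5$)
$o = 9$ ($o = \left(-3\right)^{2} = 9$)
$l{\left(U,H \right)} = -20 + 5 U$ ($l{\left(U,H \right)} = 5 \left(U - 4\right) = 5 \left(-4 + U\right) = -20 + 5 U$)
$B + l{\left(50,o \right)} = \frac{1217}{2} + \left(-20 + 5 \cdot 50\right) = \frac{1217}{2} + \left(-20 + 250\right) = \frac{1217}{2} + 230 = \frac{1677}{2}$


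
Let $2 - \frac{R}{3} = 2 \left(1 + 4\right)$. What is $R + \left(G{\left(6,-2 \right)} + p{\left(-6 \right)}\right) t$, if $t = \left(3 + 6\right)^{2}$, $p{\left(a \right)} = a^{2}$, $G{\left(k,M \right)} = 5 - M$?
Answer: $3459$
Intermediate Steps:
$t = 81$ ($t = 9^{2} = 81$)
$R = -24$ ($R = 6 - 3 \cdot 2 \left(1 + 4\right) = 6 - 3 \cdot 2 \cdot 5 = 6 - 30 = -24$)
$R + \left(G{\left(6,-2 \right)} + p{\left(-6 \right)}\right) t = -24 + \left(\left(5 - -2\right) + \left(-6\right)^{2}\right) 81 = -24 + \left(\left(5 + 2\right) + 36\right) 81 = -24 + \left(7 + 36\right) 81 = -24 + 43 \cdot 81 = -24 + 3483 = 3459$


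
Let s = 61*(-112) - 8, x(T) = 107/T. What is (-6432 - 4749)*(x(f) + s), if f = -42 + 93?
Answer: 1299727891/17 ≈ 7.6455e+7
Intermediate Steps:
f = 51
s = -6840 (s = -6832 - 8 = -6840)
(-6432 - 4749)*(x(f) + s) = (-6432 - 4749)*(107/51 - 6840) = -11181*(107*(1/51) - 6840) = -11181*(107/51 - 6840) = -11181*(-348733/51) = 1299727891/17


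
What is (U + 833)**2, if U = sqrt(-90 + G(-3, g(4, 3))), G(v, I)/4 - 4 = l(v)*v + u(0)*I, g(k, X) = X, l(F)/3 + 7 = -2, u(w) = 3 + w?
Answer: (833 + sqrt(286))**2 ≈ 7.2235e+5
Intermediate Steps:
l(F) = -27 (l(F) = -21 + 3*(-2) = -21 - 6 = -27)
G(v, I) = 16 - 108*v + 12*I (G(v, I) = 16 + 4*(-27*v + (3 + 0)*I) = 16 + 4*(-27*v + 3*I) = 16 + (-108*v + 12*I) = 16 - 108*v + 12*I)
U = sqrt(286) (U = sqrt(-90 + (16 - 108*(-3) + 12*3)) = sqrt(-90 + (16 + 324 + 36)) = sqrt(-90 + 376) = sqrt(286) ≈ 16.912)
(U + 833)**2 = (sqrt(286) + 833)**2 = (833 + sqrt(286))**2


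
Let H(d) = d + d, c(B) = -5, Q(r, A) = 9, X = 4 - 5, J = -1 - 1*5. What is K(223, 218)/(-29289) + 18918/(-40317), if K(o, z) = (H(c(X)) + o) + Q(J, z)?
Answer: -62559964/131204957 ≈ -0.47681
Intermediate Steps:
J = -6 (J = -1 - 5 = -6)
X = -1
H(d) = 2*d
K(o, z) = -1 + o (K(o, z) = (2*(-5) + o) + 9 = (-10 + o) + 9 = -1 + o)
K(223, 218)/(-29289) + 18918/(-40317) = (-1 + 223)/(-29289) + 18918/(-40317) = 222*(-1/29289) + 18918*(-1/40317) = -74/9763 - 6306/13439 = -62559964/131204957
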